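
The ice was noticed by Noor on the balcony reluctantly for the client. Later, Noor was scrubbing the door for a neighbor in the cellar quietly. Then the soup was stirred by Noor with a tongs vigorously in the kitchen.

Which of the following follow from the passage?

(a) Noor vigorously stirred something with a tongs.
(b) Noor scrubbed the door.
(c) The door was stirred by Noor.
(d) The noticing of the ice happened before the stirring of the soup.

(a), (b), (d)

(a) Entailed — dropping 'in the kitchen' and generalizing the patient leaves a sub-description the original still satisfies.
(b) Entailed — 'scrub' is an activity; 'was scrubbing' entails that some scrubbing happened, so 'scrubbed' holds.
(c) Not entailed — Noor stirred the soup, not the door; the door belongs to the scrubbing event.
(d) Entailed — the narrative places the noticing before the stirring.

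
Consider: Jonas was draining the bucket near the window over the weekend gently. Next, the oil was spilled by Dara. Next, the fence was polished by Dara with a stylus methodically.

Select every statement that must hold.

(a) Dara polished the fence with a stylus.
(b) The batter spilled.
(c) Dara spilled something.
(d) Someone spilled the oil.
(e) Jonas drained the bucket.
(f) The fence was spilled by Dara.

(a), (c), (d)

(a) Entailed — dropping 'methodically' leaves a sub-description the original still satisfies.
(b) Not entailed — the oil is what spilled, not the batter.
(c) Entailed — every conjunct here is already in the original spilling event.
(d) Entailed — every conjunct here is already in the original spilling event.
(e) Not entailed — 'was draining' is progressive on an accomplishment; it does not entail the completed 'drained'.
(f) Not entailed — Dara spilled the oil, not the fence; the fence belongs to the polishing event.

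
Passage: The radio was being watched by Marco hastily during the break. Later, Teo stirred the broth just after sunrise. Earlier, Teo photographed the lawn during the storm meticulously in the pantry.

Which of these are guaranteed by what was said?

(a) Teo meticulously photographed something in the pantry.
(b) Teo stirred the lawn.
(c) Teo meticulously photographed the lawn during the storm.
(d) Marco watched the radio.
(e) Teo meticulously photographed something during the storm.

(a), (c), (d), (e)

(a) Entailed — this follows by dropping conjuncts from the photographing event's description.
(b) Not entailed — Teo stirred the broth, not the lawn; the lawn belongs to the photographing event.
(c) Entailed — this follows by dropping conjuncts from the photographing event's description.
(d) Entailed — 'watch' is an activity; 'was watching' entails that some watching happened, so 'watched' holds.
(e) Entailed — this follows by dropping conjuncts from the photographing event's description.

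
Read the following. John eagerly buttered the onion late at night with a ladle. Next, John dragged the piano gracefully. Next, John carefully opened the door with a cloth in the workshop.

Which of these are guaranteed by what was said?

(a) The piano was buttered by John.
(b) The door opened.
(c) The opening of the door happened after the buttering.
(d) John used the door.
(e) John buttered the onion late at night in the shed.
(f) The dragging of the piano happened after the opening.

(a) Not entailed — John buttered the onion, not the piano; the piano belongs to the dragging event.
(b) Entailed — 'John opened the door' is causative; it entails the inchoative 'the door opened'.
(c) Entailed — the narrative places the buttering before the opening.
(d) Not entailed — the door is the patient, not an instrument — John used a cloth.
(e) Not entailed — 'in the shed' adds information not in the original event.
(f) Not entailed — the narrative places the dragging before the opening, not after.

(b), (c)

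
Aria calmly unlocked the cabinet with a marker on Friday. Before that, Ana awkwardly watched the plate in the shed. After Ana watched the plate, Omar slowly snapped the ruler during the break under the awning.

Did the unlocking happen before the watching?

no

The narrative orders the watching before the unlocking.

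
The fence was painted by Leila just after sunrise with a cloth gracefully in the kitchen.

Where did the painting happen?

'in the kitchen' marks the location of the painting event.

in the kitchen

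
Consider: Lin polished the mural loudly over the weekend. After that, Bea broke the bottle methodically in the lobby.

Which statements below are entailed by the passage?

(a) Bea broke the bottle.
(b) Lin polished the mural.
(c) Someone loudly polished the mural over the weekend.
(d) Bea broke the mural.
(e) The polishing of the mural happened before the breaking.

(a) Entailed — this follows by dropping conjuncts from the breaking event's description.
(b) Entailed — the original entails any weakening of itself; this just drops 'over the weekend', 'loudly'.
(c) Entailed — this follows by dropping conjuncts from the polishing event's description.
(d) Not entailed — Bea broke the bottle, not the mural; the mural belongs to the polishing event.
(e) Entailed — the narrative places the polishing before the breaking.

(a), (b), (c), (e)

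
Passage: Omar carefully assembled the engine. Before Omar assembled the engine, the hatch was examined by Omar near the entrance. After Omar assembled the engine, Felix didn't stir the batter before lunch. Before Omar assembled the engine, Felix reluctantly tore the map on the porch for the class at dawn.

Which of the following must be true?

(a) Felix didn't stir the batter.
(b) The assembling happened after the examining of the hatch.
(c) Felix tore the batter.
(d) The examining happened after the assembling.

(a) Not entailed — dropping 'before lunch' under negation is not valid — the original leaves open that Felix stirred the batter some other way.
(b) Entailed — the narrative places the examining before the assembling.
(c) Not entailed — Felix tore the map, not the batter; the batter belongs to the stirring event.
(d) Not entailed — the narrative places the examining before the assembling, not after.

(b)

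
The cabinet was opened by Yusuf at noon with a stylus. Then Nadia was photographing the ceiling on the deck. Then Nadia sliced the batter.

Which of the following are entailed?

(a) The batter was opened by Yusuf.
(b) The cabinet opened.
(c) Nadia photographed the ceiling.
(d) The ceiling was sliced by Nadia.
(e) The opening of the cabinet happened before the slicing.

(a) Not entailed — Yusuf opened the cabinet, not the batter; the batter belongs to the slicing event.
(b) Entailed — 'Yusuf opened the cabinet' is causative; it entails the inchoative 'the cabinet opened'.
(c) Not entailed — 'was photographing' is progressive on an accomplishment; it does not entail the completed 'photographed'.
(d) Not entailed — Nadia sliced the batter, not the ceiling; the ceiling belongs to the photographing event.
(e) Entailed — the narrative places the opening before the slicing.

(b), (e)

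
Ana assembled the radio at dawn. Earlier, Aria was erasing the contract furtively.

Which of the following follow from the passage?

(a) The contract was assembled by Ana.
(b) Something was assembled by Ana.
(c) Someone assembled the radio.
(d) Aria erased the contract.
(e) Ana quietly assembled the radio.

(a) Not entailed — Ana assembled the radio, not the contract; the contract belongs to the erasing event.
(b) Entailed — every conjunct here is already in the original assembling event.
(c) Entailed — this follows by dropping conjuncts from the assembling event's description.
(d) Not entailed — 'was erasing' is progressive on an accomplishment; it does not entail the completed 'erased'.
(e) Not entailed — 'quietly' adds information not in the original event.

(b), (c)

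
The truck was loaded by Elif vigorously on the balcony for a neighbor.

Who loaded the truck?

Elif

'Elif' marks the agent of the loading event.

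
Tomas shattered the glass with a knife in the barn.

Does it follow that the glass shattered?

yes

'Tomas shattered the glass' is the causative; it entails the inchoative 'the glass shattered'.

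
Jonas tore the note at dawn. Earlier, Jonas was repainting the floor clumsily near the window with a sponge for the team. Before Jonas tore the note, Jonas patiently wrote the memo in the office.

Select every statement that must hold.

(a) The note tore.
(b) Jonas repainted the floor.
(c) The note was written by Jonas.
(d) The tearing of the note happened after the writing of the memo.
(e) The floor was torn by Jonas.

(a) Entailed — 'Jonas tore the note' is causative; it entails the inchoative 'the note tore'.
(b) Not entailed — 'was repainting' is progressive on an accomplishment; it does not entail the completed 'repainted'.
(c) Not entailed — Jonas wrote the memo, not the note; the note belongs to the tearing event.
(d) Entailed — the narrative places the writing before the tearing.
(e) Not entailed — Jonas tore the note, not the floor; the floor belongs to the repainting event.

(a), (d)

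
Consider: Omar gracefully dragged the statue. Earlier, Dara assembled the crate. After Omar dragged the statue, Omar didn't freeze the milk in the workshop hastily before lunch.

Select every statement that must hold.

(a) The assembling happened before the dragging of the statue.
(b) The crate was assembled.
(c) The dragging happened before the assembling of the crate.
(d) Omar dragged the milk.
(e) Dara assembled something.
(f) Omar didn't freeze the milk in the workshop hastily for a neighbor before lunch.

(a) Entailed — the narrative places the assembling before the dragging.
(b) Entailed — generalizing the agent leaves a sub-description the original still satisfies.
(c) Not entailed — the narrative places the assembling before the dragging, not after.
(d) Not entailed — Omar dragged the statue, not the milk; the milk belongs to the freezing event.
(e) Entailed — this follows by dropping conjuncts from the assembling event's description.
(f) Entailed — under negation, adding a further restriction is entailed: if no such freezing event occurred, none occurred for a neighbor either.

(a), (b), (e), (f)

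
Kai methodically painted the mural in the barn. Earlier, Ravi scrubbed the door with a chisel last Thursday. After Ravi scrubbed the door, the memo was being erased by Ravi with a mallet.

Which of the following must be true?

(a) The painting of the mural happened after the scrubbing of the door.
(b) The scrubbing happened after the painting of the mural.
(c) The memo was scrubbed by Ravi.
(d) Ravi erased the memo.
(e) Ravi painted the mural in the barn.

(a) Entailed — the narrative places the scrubbing before the painting.
(b) Not entailed — the narrative places the scrubbing before the painting, not after.
(c) Not entailed — Ravi scrubbed the door, not the memo; the memo belongs to the erasing event.
(d) Not entailed — 'was erasing' is progressive on an accomplishment; it does not entail the completed 'erased'.
(e) Not entailed — the passage has Kai painting the mural, not Ravi.

(a)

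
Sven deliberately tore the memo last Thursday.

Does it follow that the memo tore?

yes

'Sven tore the memo' is the causative; it entails the inchoative 'the memo tore'.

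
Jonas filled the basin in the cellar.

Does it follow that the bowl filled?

Nothing is said about any bowl; only the basin is affected.

no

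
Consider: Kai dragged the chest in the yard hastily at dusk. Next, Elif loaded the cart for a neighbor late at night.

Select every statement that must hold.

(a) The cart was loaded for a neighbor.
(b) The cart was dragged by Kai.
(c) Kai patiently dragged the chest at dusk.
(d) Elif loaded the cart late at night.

(a), (d)

(a) Entailed — every conjunct here is already in the original loading event.
(b) Not entailed — Kai dragged the chest, not the cart; the cart belongs to the loading event.
(c) Not entailed — 'patiently' adds a manner not in (and inconsistent with) the original.
(d) Entailed — every conjunct here is already in the original loading event.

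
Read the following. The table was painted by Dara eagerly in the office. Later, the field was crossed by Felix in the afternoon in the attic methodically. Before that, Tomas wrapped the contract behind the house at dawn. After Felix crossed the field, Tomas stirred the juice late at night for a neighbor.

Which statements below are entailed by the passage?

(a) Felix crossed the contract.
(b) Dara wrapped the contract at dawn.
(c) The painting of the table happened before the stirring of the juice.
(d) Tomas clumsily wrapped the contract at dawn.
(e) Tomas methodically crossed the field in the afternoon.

(a) Not entailed — Felix crossed the field, not the contract; the contract belongs to the wrapping event.
(b) Not entailed — the passage has Tomas wrapping the contract, not Dara.
(c) Entailed — the narrative places the painting before the stirring.
(d) Not entailed — 'clumsily' adds information not in the original event.
(e) Not entailed — the passage has Felix crossing the field, not Tomas.

(c)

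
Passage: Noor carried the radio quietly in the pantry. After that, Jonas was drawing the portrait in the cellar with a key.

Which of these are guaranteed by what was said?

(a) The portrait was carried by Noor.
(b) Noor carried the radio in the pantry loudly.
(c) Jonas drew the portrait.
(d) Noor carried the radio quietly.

(a) Not entailed — Noor carried the radio, not the portrait; the portrait belongs to the drawing event.
(b) Not entailed — 'loudly' adds a manner not in (and inconsistent with) the original.
(c) Not entailed — 'was drawing' is progressive on an accomplishment; it does not entail the completed 'drew'.
(d) Entailed — this follows by dropping conjuncts from the carrying event's description.

(d)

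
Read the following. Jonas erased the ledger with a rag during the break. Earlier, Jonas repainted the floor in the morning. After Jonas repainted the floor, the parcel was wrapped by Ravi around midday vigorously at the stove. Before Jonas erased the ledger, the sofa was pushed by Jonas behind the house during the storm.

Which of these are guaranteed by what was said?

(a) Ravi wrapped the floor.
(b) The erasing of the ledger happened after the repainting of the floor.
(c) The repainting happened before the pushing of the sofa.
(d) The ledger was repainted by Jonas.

(b)

(a) Not entailed — Ravi wrapped the parcel, not the floor; the floor belongs to the repainting event.
(b) Entailed — the narrative places the repainting before the erasing.
(c) Not entailed — the narrative doesn't order the repainting relative to the pushing.
(d) Not entailed — Jonas repainted the floor, not the ledger; the ledger belongs to the erasing event.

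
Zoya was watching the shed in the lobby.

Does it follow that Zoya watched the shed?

'watch' is atelic; if Zoya was watching the shed, then Zoya watched the shed (for some time).

yes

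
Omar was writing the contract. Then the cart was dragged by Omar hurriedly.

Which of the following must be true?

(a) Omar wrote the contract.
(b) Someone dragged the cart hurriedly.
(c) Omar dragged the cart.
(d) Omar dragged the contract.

(b), (c)

(a) Not entailed — 'was writing' is progressive on an accomplishment; it does not entail the completed 'wrote'.
(b) Entailed — generalizing the agent leaves a sub-description the original still satisfies.
(c) Entailed — this follows by dropping conjuncts from the dragging event's description.
(d) Not entailed — Omar dragged the cart, not the contract; the contract belongs to the writing event.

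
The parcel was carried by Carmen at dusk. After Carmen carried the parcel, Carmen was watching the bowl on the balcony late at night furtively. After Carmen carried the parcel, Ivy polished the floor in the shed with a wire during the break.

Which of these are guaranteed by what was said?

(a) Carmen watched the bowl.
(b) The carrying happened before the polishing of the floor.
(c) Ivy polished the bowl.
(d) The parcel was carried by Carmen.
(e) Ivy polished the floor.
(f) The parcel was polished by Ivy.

(a), (b), (d), (e)

(a) Entailed — 'watch' is an activity; 'was watching' entails that some watching happened, so 'watched' holds.
(b) Entailed — the narrative places the carrying before the polishing.
(c) Not entailed — Ivy polished the floor, not the bowl; the bowl belongs to the watching event.
(d) Entailed — the original entails any weakening of itself; this just drops 'at dusk'.
(e) Entailed — every conjunct here is already in the original polishing event.
(f) Not entailed — Ivy polished the floor, not the parcel; the parcel belongs to the carrying event.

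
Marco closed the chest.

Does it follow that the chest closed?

'Marco closed the chest' is the causative; it entails the inchoative 'the chest closed'.

yes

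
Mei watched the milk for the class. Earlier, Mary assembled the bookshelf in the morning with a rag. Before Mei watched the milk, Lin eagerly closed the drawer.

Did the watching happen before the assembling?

The narrative orders the assembling before the watching.

no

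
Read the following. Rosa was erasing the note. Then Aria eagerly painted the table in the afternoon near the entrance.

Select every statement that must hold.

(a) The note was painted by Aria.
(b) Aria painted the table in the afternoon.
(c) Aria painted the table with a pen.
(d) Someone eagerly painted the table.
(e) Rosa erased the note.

(b), (d)

(a) Not entailed — Aria painted the table, not the note; the note belongs to the erasing event.
(b) Entailed — dropping 'eagerly', 'near the entrance' leaves a sub-description the original still satisfies.
(c) Not entailed — 'with a pen' adds information not in the original event.
(d) Entailed — the original entails any weakening of itself; this just drops 'in the afternoon', 'near the entrance' and generalizes the agent.
(e) Not entailed — 'was erasing' is progressive on an accomplishment; it does not entail the completed 'erased'.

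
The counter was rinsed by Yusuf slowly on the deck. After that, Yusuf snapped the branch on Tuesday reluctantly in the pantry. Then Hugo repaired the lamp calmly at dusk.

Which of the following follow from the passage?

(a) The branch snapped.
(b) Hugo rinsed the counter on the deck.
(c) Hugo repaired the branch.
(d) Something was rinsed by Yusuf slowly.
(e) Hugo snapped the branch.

(a), (d)

(a) Entailed — 'Yusuf snapped the branch' is causative; it entails the inchoative 'the branch snapped'.
(b) Not entailed — the passage has Yusuf rinsing the counter, not Hugo.
(c) Not entailed — Hugo repaired the lamp, not the branch; the branch belongs to the snapping event.
(d) Entailed — this follows by dropping conjuncts from the rinsing event's description.
(e) Not entailed — the passage has Yusuf snapping the branch, not Hugo.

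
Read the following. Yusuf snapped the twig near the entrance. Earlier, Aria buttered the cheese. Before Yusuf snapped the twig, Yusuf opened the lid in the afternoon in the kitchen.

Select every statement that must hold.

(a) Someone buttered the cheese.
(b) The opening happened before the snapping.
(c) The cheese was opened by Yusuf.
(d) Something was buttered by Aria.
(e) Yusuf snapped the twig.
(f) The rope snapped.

(a), (b), (d), (e)

(a) Entailed — this follows by dropping conjuncts from the buttering event's description.
(b) Entailed — the narrative places the opening before the snapping.
(c) Not entailed — Yusuf opened the lid, not the cheese; the cheese belongs to the buttering event.
(d) Entailed — every conjunct here is already in the original buttering event.
(e) Entailed — the original entails any weakening of itself; this just drops 'near the entrance'.
(f) Not entailed — the twig is what snapped, not the rope.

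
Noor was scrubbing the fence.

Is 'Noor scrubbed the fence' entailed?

yes

'scrub' is atelic; if Noor was scrubbing the fence, then Noor scrubbed the fence (for some time).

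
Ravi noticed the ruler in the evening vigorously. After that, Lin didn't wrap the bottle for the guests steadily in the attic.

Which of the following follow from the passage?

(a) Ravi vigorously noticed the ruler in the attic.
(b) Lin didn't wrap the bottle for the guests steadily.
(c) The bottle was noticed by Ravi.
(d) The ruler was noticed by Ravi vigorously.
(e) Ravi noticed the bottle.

(a) Not entailed — 'in the attic' adds information not in the original event.
(b) Not entailed — dropping 'in the attic' under negation is not valid — the original leaves open that Lin wrapped the bottle some other way.
(c) Not entailed — Ravi noticed the ruler, not the bottle; the bottle belongs to the wrapping event.
(d) Entailed — the original entails any weakening of itself; this just drops 'in the evening'.
(e) Not entailed — Ravi noticed the ruler, not the bottle; the bottle belongs to the wrapping event.

(d)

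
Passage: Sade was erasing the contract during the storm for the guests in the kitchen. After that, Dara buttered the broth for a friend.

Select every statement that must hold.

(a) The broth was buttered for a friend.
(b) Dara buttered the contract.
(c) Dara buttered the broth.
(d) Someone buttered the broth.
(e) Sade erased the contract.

(a) Entailed — this follows by dropping conjuncts from the buttering event's description.
(b) Not entailed — Dara buttered the broth, not the contract; the contract belongs to the erasing event.
(c) Entailed — the original entails any weakening of itself; this just drops 'for a friend'.
(d) Entailed — the original entails any weakening of itself; this just drops 'for a friend' and generalizes the agent.
(e) Not entailed — 'was erasing' is progressive on an accomplishment; it does not entail the completed 'erased'.

(a), (c), (d)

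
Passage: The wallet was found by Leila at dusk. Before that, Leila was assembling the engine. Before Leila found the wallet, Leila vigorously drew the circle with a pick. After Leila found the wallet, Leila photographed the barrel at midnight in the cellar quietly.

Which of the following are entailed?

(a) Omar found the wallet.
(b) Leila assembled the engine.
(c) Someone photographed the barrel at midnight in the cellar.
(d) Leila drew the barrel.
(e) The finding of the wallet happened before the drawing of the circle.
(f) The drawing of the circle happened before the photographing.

(c), (f)

(a) Not entailed — the passage has Leila finding the wallet, not Omar.
(b) Not entailed — 'was assembling' is progressive on an accomplishment; it does not entail the completed 'assembled'.
(c) Entailed — this follows by dropping conjuncts from the photographing event's description.
(d) Not entailed — Leila drew the circle, not the barrel; the barrel belongs to the photographing event.
(e) Not entailed — the narrative places the drawing before the finding, not after.
(f) Entailed — the narrative places the drawing before the photographing.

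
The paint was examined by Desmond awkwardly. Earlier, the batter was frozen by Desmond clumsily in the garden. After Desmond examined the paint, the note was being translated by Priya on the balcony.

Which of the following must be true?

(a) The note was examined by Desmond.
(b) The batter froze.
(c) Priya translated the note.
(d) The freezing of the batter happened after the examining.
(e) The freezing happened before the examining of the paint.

(a) Not entailed — Desmond examined the paint, not the note; the note belongs to the translating event.
(b) Entailed — 'Desmond froze the batter' is causative; it entails the inchoative 'the batter froze'.
(c) Not entailed — 'was translating' is progressive on an accomplishment; it does not entail the completed 'translated'.
(d) Not entailed — the narrative places the freezing before the examining, not after.
(e) Entailed — the narrative places the freezing before the examining.

(b), (e)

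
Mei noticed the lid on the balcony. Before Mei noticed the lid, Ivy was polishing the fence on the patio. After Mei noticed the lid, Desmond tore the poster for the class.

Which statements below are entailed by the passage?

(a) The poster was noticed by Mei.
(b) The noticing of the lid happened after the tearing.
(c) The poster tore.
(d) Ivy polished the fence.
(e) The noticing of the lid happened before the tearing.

(c), (d), (e)

(a) Not entailed — Mei noticed the lid, not the poster; the poster belongs to the tearing event.
(b) Not entailed — the narrative places the noticing before the tearing, not after.
(c) Entailed — 'Desmond tore the poster' is causative; it entails the inchoative 'the poster tore'.
(d) Entailed — 'polish' is an activity; 'was polishing' entails that some polishing happened, so 'polished' holds.
(e) Entailed — the narrative places the noticing before the tearing.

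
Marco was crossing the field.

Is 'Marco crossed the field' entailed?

no

'was crossing' is progressive; for an accomplishment like 'cross the field', it doesn't entail completion.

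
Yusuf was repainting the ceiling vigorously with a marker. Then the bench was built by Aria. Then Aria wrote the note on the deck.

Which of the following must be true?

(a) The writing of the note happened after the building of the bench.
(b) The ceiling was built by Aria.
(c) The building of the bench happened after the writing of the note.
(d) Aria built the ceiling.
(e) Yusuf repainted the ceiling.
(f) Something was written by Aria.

(a) Entailed — the narrative places the building before the writing.
(b) Not entailed — Aria built the bench, not the ceiling; the ceiling belongs to the repainting event.
(c) Not entailed — the narrative places the building before the writing, not after.
(d) Not entailed — Aria built the bench, not the ceiling; the ceiling belongs to the repainting event.
(e) Not entailed — 'was repainting' is progressive on an accomplishment; it does not entail the completed 'repainted'.
(f) Entailed — dropping 'on the deck' and generalizing the patient leaves a sub-description the original still satisfies.

(a), (f)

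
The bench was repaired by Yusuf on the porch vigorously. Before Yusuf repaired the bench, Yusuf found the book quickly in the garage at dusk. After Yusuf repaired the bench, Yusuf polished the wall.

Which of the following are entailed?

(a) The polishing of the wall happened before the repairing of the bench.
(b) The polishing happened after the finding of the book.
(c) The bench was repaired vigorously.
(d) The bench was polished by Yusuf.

(a) Not entailed — the narrative places the repairing before the polishing, not after.
(b) Entailed — the narrative places the finding before the polishing.
(c) Entailed — dropping 'on the porch' and generalizing the agent leaves a sub-description the original still satisfies.
(d) Not entailed — Yusuf polished the wall, not the bench; the bench belongs to the repairing event.

(b), (c)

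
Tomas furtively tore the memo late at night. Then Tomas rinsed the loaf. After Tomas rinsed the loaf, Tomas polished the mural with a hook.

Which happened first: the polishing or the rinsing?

the rinsing

The connectives place the rinsing before the polishing.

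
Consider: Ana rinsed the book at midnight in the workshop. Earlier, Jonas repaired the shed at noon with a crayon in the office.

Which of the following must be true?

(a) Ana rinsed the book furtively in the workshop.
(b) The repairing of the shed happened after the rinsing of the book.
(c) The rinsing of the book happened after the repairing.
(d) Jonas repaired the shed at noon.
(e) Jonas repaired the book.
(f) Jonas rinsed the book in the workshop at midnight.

(a) Not entailed — 'furtively' adds information not in the original event.
(b) Not entailed — the narrative places the repairing before the rinsing, not after.
(c) Entailed — the narrative places the repairing before the rinsing.
(d) Entailed — every conjunct here is already in the original repairing event.
(e) Not entailed — Jonas repaired the shed, not the book; the book belongs to the rinsing event.
(f) Not entailed — the passage has Ana rinsing the book, not Jonas.

(c), (d)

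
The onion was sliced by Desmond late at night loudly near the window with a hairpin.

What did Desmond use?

'with a hairpin' marks the instrument of the slicing event.

a hairpin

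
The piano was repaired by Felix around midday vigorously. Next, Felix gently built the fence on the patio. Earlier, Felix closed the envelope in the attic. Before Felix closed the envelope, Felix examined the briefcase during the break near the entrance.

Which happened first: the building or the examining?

the examining

The connectives place the examining before the building.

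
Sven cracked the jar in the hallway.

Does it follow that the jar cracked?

'Sven cracked the jar' is the causative; it entails the inchoative 'the jar cracked'.

yes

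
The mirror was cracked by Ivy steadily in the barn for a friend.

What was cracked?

the mirror

'the mirror' marks the patient of the cracking event.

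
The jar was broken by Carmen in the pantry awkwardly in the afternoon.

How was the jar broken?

awkwardly

'awkwardly' marks the manner of the breaking event.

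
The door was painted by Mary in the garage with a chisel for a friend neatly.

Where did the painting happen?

'in the garage' marks the location of the painting event.

in the garage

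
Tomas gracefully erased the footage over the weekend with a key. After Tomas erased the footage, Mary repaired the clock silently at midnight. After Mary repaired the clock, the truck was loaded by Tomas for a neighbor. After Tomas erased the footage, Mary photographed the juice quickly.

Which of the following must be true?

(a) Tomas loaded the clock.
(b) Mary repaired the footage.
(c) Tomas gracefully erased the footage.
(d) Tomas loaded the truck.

(a) Not entailed — Tomas loaded the truck, not the clock; the clock belongs to the repairing event.
(b) Not entailed — Mary repaired the clock, not the footage; the footage belongs to the erasing event.
(c) Entailed — the original entails any weakening of itself; this just drops 'with a key', 'over the weekend'.
(d) Entailed — dropping 'for a neighbor' leaves a sub-description the original still satisfies.

(c), (d)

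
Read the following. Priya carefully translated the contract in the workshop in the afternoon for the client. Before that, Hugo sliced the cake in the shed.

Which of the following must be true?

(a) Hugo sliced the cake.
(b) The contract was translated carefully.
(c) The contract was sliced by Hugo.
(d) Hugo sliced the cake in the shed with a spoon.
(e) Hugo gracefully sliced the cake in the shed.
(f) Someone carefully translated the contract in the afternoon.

(a), (b), (f)

(a) Entailed — this follows by dropping conjuncts from the slicing event's description.
(b) Entailed — every conjunct here is already in the original translating event.
(c) Not entailed — Hugo sliced the cake, not the contract; the contract belongs to the translating event.
(d) Not entailed — 'with a spoon' adds information not in the original event.
(e) Not entailed — 'gracefully' adds information not in the original event.
(f) Entailed — this follows by dropping conjuncts from the translating event's description.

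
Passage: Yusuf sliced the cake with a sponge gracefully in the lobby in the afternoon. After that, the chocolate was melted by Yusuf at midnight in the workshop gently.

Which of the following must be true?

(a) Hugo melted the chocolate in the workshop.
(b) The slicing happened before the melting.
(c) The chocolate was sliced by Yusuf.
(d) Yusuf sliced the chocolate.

(a) Not entailed — the passage has Yusuf melting the chocolate, not Hugo.
(b) Entailed — the narrative places the slicing before the melting.
(c) Not entailed — Yusuf sliced the cake, not the chocolate; the chocolate belongs to the melting event.
(d) Not entailed — Yusuf sliced the cake, not the chocolate; the chocolate belongs to the melting event.

(b)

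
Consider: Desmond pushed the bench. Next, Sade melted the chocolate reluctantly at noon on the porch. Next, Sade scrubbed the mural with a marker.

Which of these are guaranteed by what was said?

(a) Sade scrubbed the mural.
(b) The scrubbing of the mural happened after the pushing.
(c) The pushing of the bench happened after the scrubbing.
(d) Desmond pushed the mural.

(a) Entailed — this follows by dropping conjuncts from the scrubbing event's description.
(b) Entailed — the narrative places the pushing before the scrubbing.
(c) Not entailed — the narrative places the pushing before the scrubbing, not after.
(d) Not entailed — Desmond pushed the bench, not the mural; the mural belongs to the scrubbing event.

(a), (b)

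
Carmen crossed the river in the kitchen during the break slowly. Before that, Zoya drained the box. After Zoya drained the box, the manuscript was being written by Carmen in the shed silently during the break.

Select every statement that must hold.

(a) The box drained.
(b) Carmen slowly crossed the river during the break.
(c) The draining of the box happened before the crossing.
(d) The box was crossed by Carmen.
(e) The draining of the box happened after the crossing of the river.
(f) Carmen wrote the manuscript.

(a), (b), (c)

(a) Entailed — 'Zoya drained the box' is causative; it entails the inchoative 'the box drained'.
(b) Entailed — this follows by dropping conjuncts from the crossing event's description.
(c) Entailed — the narrative places the draining before the crossing.
(d) Not entailed — Carmen crossed the river, not the box; the box belongs to the draining event.
(e) Not entailed — the narrative places the draining before the crossing, not after.
(f) Not entailed — 'was writing' is progressive on an accomplishment; it does not entail the completed 'wrote'.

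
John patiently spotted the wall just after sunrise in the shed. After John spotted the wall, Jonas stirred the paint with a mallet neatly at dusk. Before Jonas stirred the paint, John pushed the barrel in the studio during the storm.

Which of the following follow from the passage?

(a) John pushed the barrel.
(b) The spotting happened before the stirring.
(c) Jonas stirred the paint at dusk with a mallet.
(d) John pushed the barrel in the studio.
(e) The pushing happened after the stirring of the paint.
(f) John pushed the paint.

(a), (b), (c), (d)

(a) Entailed — this follows by dropping conjuncts from the pushing event's description.
(b) Entailed — the narrative places the spotting before the stirring.
(c) Entailed — this follows by dropping conjuncts from the stirring event's description.
(d) Entailed — the original entails any weakening of itself; this just drops 'during the storm'.
(e) Not entailed — the narrative places the pushing before the stirring, not after.
(f) Not entailed — John pushed the barrel, not the paint; the paint belongs to the stirring event.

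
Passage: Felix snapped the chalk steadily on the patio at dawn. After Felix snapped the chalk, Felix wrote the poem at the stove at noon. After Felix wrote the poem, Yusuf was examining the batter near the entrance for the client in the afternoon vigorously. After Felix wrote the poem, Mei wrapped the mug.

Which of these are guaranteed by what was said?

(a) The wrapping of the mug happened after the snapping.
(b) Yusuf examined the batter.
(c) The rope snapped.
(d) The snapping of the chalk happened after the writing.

(a) Entailed — the narrative places the snapping before the wrapping.
(b) Entailed — 'examine' is an activity; 'was examining' entails that some examining happened, so 'examined' holds.
(c) Not entailed — the chalk is what snapped, not the rope.
(d) Not entailed — the narrative places the snapping before the writing, not after.

(a), (b)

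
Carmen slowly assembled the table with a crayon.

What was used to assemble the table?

a crayon

'with a crayon' marks the instrument of the assembling event.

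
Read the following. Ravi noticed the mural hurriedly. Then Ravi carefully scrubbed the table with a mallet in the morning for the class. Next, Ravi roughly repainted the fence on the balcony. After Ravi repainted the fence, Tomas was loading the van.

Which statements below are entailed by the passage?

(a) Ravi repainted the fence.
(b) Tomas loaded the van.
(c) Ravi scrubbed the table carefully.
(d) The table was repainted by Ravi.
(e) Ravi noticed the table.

(a), (c)

(a) Entailed — this follows by dropping conjuncts from the repainting event's description.
(b) Not entailed — 'was loading' is progressive on an accomplishment; it does not entail the completed 'loaded'.
(c) Entailed — dropping 'with a mallet', 'in the morning', 'for the class' leaves a sub-description the original still satisfies.
(d) Not entailed — Ravi repainted the fence, not the table; the table belongs to the scrubbing event.
(e) Not entailed — Ravi noticed the mural, not the table; the table belongs to the scrubbing event.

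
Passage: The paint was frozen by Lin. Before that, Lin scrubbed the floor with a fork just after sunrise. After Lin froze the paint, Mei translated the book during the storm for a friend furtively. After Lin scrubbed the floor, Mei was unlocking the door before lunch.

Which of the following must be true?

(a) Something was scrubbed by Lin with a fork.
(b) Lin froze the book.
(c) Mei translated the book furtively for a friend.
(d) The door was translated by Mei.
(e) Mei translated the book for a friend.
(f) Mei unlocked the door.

(a) Entailed — the original entails any weakening of itself; this just drops 'just after sunrise' and generalizes the patient.
(b) Not entailed — Lin froze the paint, not the book; the book belongs to the translating event.
(c) Entailed — the original entails any weakening of itself; this just drops 'during the storm'.
(d) Not entailed — Mei translated the book, not the door; the door belongs to the unlocking event.
(e) Entailed — every conjunct here is already in the original translating event.
(f) Not entailed — 'was unlocking' is progressive on an accomplishment; it does not entail the completed 'unlocked'.

(a), (c), (e)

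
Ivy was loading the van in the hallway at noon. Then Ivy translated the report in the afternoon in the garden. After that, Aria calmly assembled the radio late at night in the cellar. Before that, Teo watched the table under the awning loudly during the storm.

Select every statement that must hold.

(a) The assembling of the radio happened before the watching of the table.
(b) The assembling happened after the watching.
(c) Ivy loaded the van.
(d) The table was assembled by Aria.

(a) Not entailed — the narrative places the watching before the assembling, not after.
(b) Entailed — the narrative places the watching before the assembling.
(c) Not entailed — 'was loading' is progressive on an accomplishment; it does not entail the completed 'loaded'.
(d) Not entailed — Aria assembled the radio, not the table; the table belongs to the watching event.

(b)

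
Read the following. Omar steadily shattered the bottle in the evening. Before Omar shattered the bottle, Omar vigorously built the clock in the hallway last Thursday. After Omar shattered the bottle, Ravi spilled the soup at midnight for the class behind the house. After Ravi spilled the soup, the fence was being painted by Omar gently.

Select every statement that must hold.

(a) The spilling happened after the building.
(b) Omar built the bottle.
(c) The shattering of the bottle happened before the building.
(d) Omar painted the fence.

(a) Entailed — the narrative places the building before the spilling.
(b) Not entailed — Omar built the clock, not the bottle; the bottle belongs to the shattering event.
(c) Not entailed — the narrative places the building before the shattering, not after.
(d) Not entailed — 'was painting' is progressive on an accomplishment; it does not entail the completed 'painted'.

(a)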